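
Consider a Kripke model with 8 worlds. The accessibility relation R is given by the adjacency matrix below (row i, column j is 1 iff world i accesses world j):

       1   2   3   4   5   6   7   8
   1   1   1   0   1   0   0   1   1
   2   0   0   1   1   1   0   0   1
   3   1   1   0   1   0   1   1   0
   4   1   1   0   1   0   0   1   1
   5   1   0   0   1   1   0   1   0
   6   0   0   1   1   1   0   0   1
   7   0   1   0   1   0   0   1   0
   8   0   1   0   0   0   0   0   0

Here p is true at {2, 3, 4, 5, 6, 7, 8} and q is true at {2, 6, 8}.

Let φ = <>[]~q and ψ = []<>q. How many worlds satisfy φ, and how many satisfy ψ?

For <>[]~q:
1: successors {1, 2, 4, 7, 8}; []~q there: 1:F, 2:F, 4:F, 7:F, 8:F. ✗
2: successors {3, 4, 5, 8}; []~q there: 3:F, 4:F, 5:T, 8:F. ✓
3: successors {1, 2, 4, 6, 7}; []~q there: 1:F, 2:F, 4:F, 6:F, 7:F. ✗
4: successors {1, 2, 4, 7, 8}; []~q there: 1:F, 2:F, 4:F, 7:F, 8:F. ✗
5: successors {1, 4, 5, 7}; []~q there: 1:F, 4:F, 5:T, 7:F. ✓
6: successors {3, 4, 5, 8}; []~q there: 3:F, 4:F, 5:T, 8:F. ✓
7: successors {2, 4, 7}; []~q there: 2:F, 4:F, 7:F. ✗
8: successors {2}; []~q there: 2:F. ✗
— 3 worlds.
For []<>q:
1: successors {1, 2, 4, 7, 8}; <>q there: 1:T, 2:T, 4:T, 7:T, 8:T. ✓
2: successors {3, 4, 5, 8}; <>q there: 3:T, 4:T, 5:F, 8:T. ✗
3: successors {1, 2, 4, 6, 7}; <>q there: 1:T, 2:T, 4:T, 6:T, 7:T. ✓
4: successors {1, 2, 4, 7, 8}; <>q there: 1:T, 2:T, 4:T, 7:T, 8:T. ✓
5: successors {1, 4, 5, 7}; <>q there: 1:T, 4:T, 5:F, 7:T. ✗
6: successors {3, 4, 5, 8}; <>q there: 3:T, 4:T, 5:F, 8:T. ✗
7: successors {2, 4, 7}; <>q there: 2:T, 4:T, 7:T. ✓
8: successors {2}; <>q there: 2:T. ✓
— 5 worlds.

3 and 5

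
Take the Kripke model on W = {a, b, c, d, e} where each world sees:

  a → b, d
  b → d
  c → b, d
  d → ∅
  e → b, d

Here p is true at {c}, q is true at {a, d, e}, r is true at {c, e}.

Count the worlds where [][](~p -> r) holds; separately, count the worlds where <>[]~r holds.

For [][](~p -> r):
a: successors {b, d}; [](~p -> r) there: b:F, d:T. ✗
b: successors {d}; [](~p -> r) there: d:T. ✓
c: successors {b, d}; [](~p -> r) there: b:F, d:T. ✗
d: no successors, so [][](~p -> r) holds vacuously. ✓
e: successors {b, d}; [](~p -> r) there: b:F, d:T. ✗
— 2 worlds.
For <>[]~r:
a: successors {b, d}; []~r there: b:T, d:T. ✓
b: successors {d}; []~r there: d:T. ✓
c: successors {b, d}; []~r there: b:T, d:T. ✓
d: no successors, so <>[]~r fails. ✗
e: successors {b, d}; []~r there: b:T, d:T. ✓
— 4 worlds.

2 and 4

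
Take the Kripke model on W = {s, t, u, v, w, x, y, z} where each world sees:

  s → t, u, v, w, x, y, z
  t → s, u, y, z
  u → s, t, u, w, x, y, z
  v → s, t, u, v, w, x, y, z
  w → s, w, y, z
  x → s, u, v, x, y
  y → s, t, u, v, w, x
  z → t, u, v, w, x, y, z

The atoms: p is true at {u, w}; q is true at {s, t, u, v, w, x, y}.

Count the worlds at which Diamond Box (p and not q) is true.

0

s: successors {t, u, v, w, x, y, z}; Box (p and not q) there: t:F, u:F, v:F, w:F, x:F, y:F, z:F. ✗
t: successors {s, u, y, z}; Box (p and not q) there: s:F, u:F, y:F, z:F. ✗
u: successors {s, t, u, w, x, y, z}; Box (p and not q) there: s:F, t:F, u:F, w:F, x:F, y:F, z:F. ✗
v: successors {s, t, u, v, w, x, y, z}; Box (p and not q) there: s:F, t:F, u:F, v:F, w:F, x:F, y:F, z:F. ✗
w: successors {s, w, y, z}; Box (p and not q) there: s:F, w:F, y:F, z:F. ✗
x: successors {s, u, v, x, y}; Box (p and not q) there: s:F, u:F, v:F, x:F, y:F. ✗
y: successors {s, t, u, v, w, x}; Box (p and not q) there: s:F, t:F, u:F, v:F, w:F, x:F. ✗
z: successors {t, u, v, w, x, y, z}; Box (p and not q) there: t:F, u:F, v:F, w:F, x:F, y:F, z:F. ✗
Satisfying worlds: ∅.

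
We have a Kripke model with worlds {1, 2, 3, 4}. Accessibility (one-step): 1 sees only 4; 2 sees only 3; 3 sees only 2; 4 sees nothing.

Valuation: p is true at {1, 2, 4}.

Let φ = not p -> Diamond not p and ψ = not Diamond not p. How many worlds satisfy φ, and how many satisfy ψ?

For not p -> Diamond not p:
1: not p is F, Diamond not p is F. ✓
2: not p is F, Diamond not p is T. ✓
3: not p is T, Diamond not p is F. ✗
4: not p is F, Diamond not p is F. ✓
— 3 worlds.
For not Diamond not p:
1: Diamond not p is F. ✓
2: Diamond not p is T. ✗
3: Diamond not p is F. ✓
4: Diamond not p is F. ✓
— 3 worlds.

3 and 3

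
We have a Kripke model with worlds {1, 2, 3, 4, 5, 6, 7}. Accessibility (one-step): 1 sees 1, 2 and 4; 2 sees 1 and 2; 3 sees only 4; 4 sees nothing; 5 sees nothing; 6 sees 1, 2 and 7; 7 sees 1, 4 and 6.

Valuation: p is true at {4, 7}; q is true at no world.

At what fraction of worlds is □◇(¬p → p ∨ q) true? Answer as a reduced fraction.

2/7

1: successors {1, 2, 4}; ◇(¬p → p ∨ q) there: 1:T, 2:F, 4:F. ✗
2: successors {1, 2}; ◇(¬p → p ∨ q) there: 1:T, 2:F. ✗
3: successors {4}; ◇(¬p → p ∨ q) there: 4:F. ✗
4: no successors, so □◇(¬p → p ∨ q) holds vacuously. ✓
5: no successors, so □◇(¬p → p ∨ q) holds vacuously. ✓
6: successors {1, 2, 7}; ◇(¬p → p ∨ q) there: 1:T, 2:F, 7:T. ✗
7: successors {1, 4, 6}; ◇(¬p → p ∨ q) there: 1:T, 4:F, 6:T. ✗
That's 2 of 7 worlds, so 2/7.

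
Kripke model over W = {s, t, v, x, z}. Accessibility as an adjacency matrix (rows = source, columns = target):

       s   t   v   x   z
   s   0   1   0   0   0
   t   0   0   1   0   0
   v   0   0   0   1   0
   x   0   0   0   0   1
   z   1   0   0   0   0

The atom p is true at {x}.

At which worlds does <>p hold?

s: successors {t}; p there: t:F. ✗
t: successors {v}; p there: v:F. ✗
v: successors {x}; p there: x:T. ✓
x: successors {z}; p there: z:F. ✗
z: successors {s}; p there: s:F. ✗

{v}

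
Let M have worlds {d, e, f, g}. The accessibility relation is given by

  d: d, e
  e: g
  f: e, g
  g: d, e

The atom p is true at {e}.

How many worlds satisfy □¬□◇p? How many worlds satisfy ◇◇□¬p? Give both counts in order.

1 and 4

For □¬□◇p:
d: successors {d, e}; ¬□◇p there: d:T, e:F. ✗
e: successors {g}; ¬□◇p there: g:T. ✓
f: successors {e, g}; ¬□◇p there: e:F, g:T. ✗
g: successors {d, e}; ¬□◇p there: d:T, e:F. ✗
— 1 world.
For ◇◇□¬p:
d: successors {d, e}; ◇□¬p there: d:T, e:F. ✓
e: successors {g}; ◇□¬p there: g:T. ✓
f: successors {e, g}; ◇□¬p there: e:F, g:T. ✓
g: successors {d, e}; ◇□¬p there: d:T, e:F. ✓
— 4 worlds.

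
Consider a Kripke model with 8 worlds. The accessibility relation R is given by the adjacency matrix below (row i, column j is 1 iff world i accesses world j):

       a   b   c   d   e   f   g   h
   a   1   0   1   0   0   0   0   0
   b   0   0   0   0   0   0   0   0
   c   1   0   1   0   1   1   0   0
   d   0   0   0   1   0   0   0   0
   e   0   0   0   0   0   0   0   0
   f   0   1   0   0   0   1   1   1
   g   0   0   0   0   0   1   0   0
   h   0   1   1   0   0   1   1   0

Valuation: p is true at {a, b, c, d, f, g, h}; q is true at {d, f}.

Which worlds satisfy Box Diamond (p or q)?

a: successors {a, c}; Diamond (p or q) there: a:T, c:T. ✓
b: no successors, so Box Diamond (p or q) holds vacuously. ✓
c: successors {a, c, e, f}; Diamond (p or q) there: a:T, c:T, e:F, f:T. ✗
d: successors {d}; Diamond (p or q) there: d:T. ✓
e: no successors, so Box Diamond (p or q) holds vacuously. ✓
f: successors {b, f, g, h}; Diamond (p or q) there: b:F, f:T, g:T, h:T. ✗
g: successors {f}; Diamond (p or q) there: f:T. ✓
h: successors {b, c, f, g}; Diamond (p or q) there: b:F, c:T, f:T, g:T. ✗

{a, b, d, e, g}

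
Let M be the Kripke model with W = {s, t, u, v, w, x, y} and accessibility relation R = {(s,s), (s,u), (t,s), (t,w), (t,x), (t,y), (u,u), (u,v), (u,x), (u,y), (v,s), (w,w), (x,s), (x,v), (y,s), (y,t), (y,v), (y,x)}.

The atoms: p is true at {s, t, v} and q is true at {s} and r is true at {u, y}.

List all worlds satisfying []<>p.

{s, u, v, x, y}

s: successors {s, u}; <>p there: s:T, u:T. ✓
t: successors {s, w, x, y}; <>p there: s:T, w:F, x:T, y:T. ✗
u: successors {u, v, x, y}; <>p there: u:T, v:T, x:T, y:T. ✓
v: successors {s}; <>p there: s:T. ✓
w: successors {w}; <>p there: w:F. ✗
x: successors {s, v}; <>p there: s:T, v:T. ✓
y: successors {s, t, v, x}; <>p there: s:T, t:T, v:T, x:T. ✓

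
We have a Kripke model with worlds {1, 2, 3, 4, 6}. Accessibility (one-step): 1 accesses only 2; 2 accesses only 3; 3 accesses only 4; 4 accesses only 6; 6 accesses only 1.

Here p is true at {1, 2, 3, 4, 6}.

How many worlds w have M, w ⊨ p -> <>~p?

0

1: p is T, <>~p is F. ✗
2: p is T, <>~p is F. ✗
3: p is T, <>~p is F. ✗
4: p is T, <>~p is F. ✗
6: p is T, <>~p is F. ✗
Satisfying worlds: ∅.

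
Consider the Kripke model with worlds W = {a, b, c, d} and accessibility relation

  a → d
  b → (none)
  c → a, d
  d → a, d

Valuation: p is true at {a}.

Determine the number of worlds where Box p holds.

a: successors {d}; p there: d:F. ✗
b: no successors, so Box p holds vacuously. ✓
c: successors {a, d}; p there: a:T, d:F. ✗
d: successors {a, d}; p there: a:T, d:F. ✗
Satisfying worlds: {b}.

1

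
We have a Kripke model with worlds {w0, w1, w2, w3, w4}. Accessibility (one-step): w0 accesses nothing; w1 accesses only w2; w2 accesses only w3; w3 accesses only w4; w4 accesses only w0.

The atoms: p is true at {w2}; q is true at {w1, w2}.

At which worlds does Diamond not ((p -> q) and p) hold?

w0: no successors, so Diamond not ((p -> q) and p) fails. ✗
w1: successors {w2}; not ((p -> q) and p) there: w2:F. ✗
w2: successors {w3}; not ((p -> q) and p) there: w3:T. ✓
w3: successors {w4}; not ((p -> q) and p) there: w4:T. ✓
w4: successors {w0}; not ((p -> q) and p) there: w0:T. ✓

{w2, w3, w4}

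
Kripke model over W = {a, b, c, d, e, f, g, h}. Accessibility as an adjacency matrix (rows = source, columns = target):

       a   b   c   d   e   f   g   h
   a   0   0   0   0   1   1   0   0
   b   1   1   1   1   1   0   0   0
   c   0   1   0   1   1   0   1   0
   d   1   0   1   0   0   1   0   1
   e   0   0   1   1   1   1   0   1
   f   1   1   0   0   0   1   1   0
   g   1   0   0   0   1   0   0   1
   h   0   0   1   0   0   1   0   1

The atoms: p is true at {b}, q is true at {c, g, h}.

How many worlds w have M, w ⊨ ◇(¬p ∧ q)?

7

a: successors {e, f}; ¬p ∧ q there: e:F, f:F. ✗
b: successors {a, b, c, d, e}; ¬p ∧ q there: a:F, b:F, c:T, d:F, e:F. ✓
c: successors {b, d, e, g}; ¬p ∧ q there: b:F, d:F, e:F, g:T. ✓
d: successors {a, c, f, h}; ¬p ∧ q there: a:F, c:T, f:F, h:T. ✓
e: successors {c, d, e, f, h}; ¬p ∧ q there: c:T, d:F, e:F, f:F, h:T. ✓
f: successors {a, b, f, g}; ¬p ∧ q there: a:F, b:F, f:F, g:T. ✓
g: successors {a, e, h}; ¬p ∧ q there: a:F, e:F, h:T. ✓
h: successors {c, f, h}; ¬p ∧ q there: c:T, f:F, h:T. ✓
Satisfying worlds: {b, c, d, e, f, g, h}.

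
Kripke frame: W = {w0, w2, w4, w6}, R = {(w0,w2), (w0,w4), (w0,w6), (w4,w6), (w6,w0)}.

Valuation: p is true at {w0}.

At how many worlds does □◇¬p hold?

2

w0: successors {w2, w4, w6}; ◇¬p there: w2:F, w4:T, w6:F. ✗
w2: no successors, so □◇¬p holds vacuously. ✓
w4: successors {w6}; ◇¬p there: w6:F. ✗
w6: successors {w0}; ◇¬p there: w0:T. ✓
Satisfying worlds: {w2, w6}.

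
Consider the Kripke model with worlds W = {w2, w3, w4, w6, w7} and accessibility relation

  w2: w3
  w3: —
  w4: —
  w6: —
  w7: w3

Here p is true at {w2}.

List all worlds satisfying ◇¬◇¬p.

w2: successors {w3}; ¬◇¬p there: w3:T. ✓
w3: no successors, so ◇¬◇¬p fails. ✗
w4: no successors, so ◇¬◇¬p fails. ✗
w6: no successors, so ◇¬◇¬p fails. ✗
w7: successors {w3}; ¬◇¬p there: w3:T. ✓

{w2, w7}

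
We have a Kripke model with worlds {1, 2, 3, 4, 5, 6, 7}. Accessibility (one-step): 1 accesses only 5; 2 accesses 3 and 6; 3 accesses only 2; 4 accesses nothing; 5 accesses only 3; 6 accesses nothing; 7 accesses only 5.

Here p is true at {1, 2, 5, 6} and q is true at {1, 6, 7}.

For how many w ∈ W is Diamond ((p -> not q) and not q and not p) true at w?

2

1: successors {5}; (p -> not q) and not q and not p there: 5:F. ✗
2: successors {3, 6}; (p -> not q) and not q and not p there: 3:T, 6:F. ✓
3: successors {2}; (p -> not q) and not q and not p there: 2:F. ✗
4: no successors, so Diamond ((p -> not q) and not q and not p) fails. ✗
5: successors {3}; (p -> not q) and not q and not p there: 3:T. ✓
6: no successors, so Diamond ((p -> not q) and not q and not p) fails. ✗
7: successors {5}; (p -> not q) and not q and not p there: 5:F. ✗
Satisfying worlds: {2, 5}.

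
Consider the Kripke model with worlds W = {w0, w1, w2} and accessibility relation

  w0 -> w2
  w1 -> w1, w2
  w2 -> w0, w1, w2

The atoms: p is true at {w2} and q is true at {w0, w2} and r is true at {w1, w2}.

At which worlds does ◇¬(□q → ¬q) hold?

{w2}

w0: successors {w2}; ¬(□q → ¬q) there: w2:F. ✗
w1: successors {w1, w2}; ¬(□q → ¬q) there: w1:F, w2:F. ✗
w2: successors {w0, w1, w2}; ¬(□q → ¬q) there: w0:T, w1:F, w2:F. ✓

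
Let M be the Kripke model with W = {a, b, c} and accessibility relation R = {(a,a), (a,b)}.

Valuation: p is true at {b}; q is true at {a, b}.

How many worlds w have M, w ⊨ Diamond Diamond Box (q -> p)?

a: successors {a, b}; Diamond Box (q -> p) there: a:T, b:F. ✓
b: no successors, so Diamond Diamond Box (q -> p) fails. ✗
c: no successors, so Diamond Diamond Box (q -> p) fails. ✗
Satisfying worlds: {a}.

1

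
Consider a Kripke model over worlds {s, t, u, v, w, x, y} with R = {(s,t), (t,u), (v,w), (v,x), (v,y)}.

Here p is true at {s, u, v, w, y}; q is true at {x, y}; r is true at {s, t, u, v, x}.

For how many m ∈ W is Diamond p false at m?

s: successors {t}; p there: t:F. ✗
t: successors {u}; p there: u:T. ✓
u: no successors, so Diamond p fails. ✗
v: successors {w, x, y}; p there: w:T, x:F, y:T. ✓
w: no successors, so Diamond p fails. ✗
x: no successors, so Diamond p fails. ✗
y: no successors, so Diamond p fails. ✗
Satisfying worlds: {t, v}.
So Diamond p fails at the other 5 worlds.

5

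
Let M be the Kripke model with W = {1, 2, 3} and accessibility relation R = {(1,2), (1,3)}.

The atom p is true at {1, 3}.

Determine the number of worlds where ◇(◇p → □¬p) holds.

1: successors {2, 3}; ◇p → □¬p there: 2:T, 3:T. ✓
2: no successors, so ◇(◇p → □¬p) fails. ✗
3: no successors, so ◇(◇p → □¬p) fails. ✗
Satisfying worlds: {1}.

1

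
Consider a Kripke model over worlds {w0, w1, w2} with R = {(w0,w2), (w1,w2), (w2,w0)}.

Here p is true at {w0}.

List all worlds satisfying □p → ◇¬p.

{w0, w1}

w0: □p is F, ◇¬p is T. ✓
w1: □p is F, ◇¬p is T. ✓
w2: □p is T, ◇¬p is F. ✗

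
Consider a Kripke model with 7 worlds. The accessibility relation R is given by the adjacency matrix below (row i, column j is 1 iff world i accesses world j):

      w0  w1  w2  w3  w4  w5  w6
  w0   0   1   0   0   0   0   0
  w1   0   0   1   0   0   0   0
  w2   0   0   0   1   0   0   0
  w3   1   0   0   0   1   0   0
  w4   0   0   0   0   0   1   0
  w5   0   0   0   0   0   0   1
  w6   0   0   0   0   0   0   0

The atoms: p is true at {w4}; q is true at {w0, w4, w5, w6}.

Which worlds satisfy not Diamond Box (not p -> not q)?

{w2, w4, w6}

w0: Diamond Box (not p -> not q) is T. ✗
w1: Diamond Box (not p -> not q) is T. ✗
w2: Diamond Box (not p -> not q) is F. ✓
w3: Diamond Box (not p -> not q) is T. ✗
w4: Diamond Box (not p -> not q) is F. ✓
w5: Diamond Box (not p -> not q) is T. ✗
w6: Diamond Box (not p -> not q) is F. ✓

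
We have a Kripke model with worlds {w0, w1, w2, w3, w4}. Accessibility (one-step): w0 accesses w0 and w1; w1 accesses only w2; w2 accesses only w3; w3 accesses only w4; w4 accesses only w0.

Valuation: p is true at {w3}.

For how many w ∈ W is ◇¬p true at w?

4

w0: successors {w0, w1}; ¬p there: w0:T, w1:T. ✓
w1: successors {w2}; ¬p there: w2:T. ✓
w2: successors {w3}; ¬p there: w3:F. ✗
w3: successors {w4}; ¬p there: w4:T. ✓
w4: successors {w0}; ¬p there: w0:T. ✓
Satisfying worlds: {w0, w1, w3, w4}.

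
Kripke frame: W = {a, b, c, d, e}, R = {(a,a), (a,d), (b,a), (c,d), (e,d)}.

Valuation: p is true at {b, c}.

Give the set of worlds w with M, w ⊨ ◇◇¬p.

a: successors {a, d}; ◇¬p there: a:T, d:F. ✓
b: successors {a}; ◇¬p there: a:T. ✓
c: successors {d}; ◇¬p there: d:F. ✗
d: no successors, so ◇◇¬p fails. ✗
e: successors {d}; ◇¬p there: d:F. ✗

{a, b}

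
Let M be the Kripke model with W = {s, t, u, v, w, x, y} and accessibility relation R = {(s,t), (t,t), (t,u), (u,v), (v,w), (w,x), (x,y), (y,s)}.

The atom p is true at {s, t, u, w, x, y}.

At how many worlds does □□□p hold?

s: successors {t}; □□p there: t:F. ✗
t: successors {t, u}; □□p there: t:F, u:T. ✗
u: successors {v}; □□p there: v:T. ✓
v: successors {w}; □□p there: w:T. ✓
w: successors {x}; □□p there: x:T. ✓
x: successors {y}; □□p there: y:T. ✓
y: successors {s}; □□p there: s:T. ✓
Satisfying worlds: {u, v, w, x, y}.

5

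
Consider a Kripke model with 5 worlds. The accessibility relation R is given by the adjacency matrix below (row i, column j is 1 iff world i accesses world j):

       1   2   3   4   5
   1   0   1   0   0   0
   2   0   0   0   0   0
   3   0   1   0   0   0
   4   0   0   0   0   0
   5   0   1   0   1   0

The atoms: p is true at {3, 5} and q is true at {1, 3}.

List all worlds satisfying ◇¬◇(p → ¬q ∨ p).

1: successors {2}; ¬◇(p → ¬q ∨ p) there: 2:T. ✓
2: no successors, so ◇¬◇(p → ¬q ∨ p) fails. ✗
3: successors {2}; ¬◇(p → ¬q ∨ p) there: 2:T. ✓
4: no successors, so ◇¬◇(p → ¬q ∨ p) fails. ✗
5: successors {2, 4}; ¬◇(p → ¬q ∨ p) there: 2:T, 4:T. ✓

{1, 3, 5}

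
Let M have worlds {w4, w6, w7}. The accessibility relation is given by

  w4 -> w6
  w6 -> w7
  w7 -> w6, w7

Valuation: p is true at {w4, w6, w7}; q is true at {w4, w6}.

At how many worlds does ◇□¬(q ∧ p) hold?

w4: successors {w6}; □¬(q ∧ p) there: w6:T. ✓
w6: successors {w7}; □¬(q ∧ p) there: w7:F. ✗
w7: successors {w6, w7}; □¬(q ∧ p) there: w6:T, w7:F. ✓
Satisfying worlds: {w4, w7}.

2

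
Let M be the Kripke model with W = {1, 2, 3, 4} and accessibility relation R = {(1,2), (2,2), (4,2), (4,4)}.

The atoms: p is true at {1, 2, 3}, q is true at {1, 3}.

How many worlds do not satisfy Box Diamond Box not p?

1: successors {2}; Diamond Box not p there: 2:F. ✗
2: successors {2}; Diamond Box not p there: 2:F. ✗
3: no successors, so Box Diamond Box not p holds vacuously. ✓
4: successors {2, 4}; Diamond Box not p there: 2:F, 4:F. ✗
Satisfying worlds: {3}.
So Box Diamond Box not p fails at the other 3 worlds.

3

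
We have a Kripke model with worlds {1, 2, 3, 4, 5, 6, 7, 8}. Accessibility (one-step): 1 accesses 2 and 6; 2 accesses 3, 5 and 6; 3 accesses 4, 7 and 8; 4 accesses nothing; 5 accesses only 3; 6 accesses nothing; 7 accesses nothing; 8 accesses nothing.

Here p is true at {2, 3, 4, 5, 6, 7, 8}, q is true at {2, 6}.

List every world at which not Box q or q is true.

{2, 3, 5, 6}

1: not Box q is F, q is F. ✗
2: not Box q is T, q is T. ✓
3: not Box q is T, q is F. ✓
4: not Box q is F, q is F. ✗
5: not Box q is T, q is F. ✓
6: not Box q is F, q is T. ✓
7: not Box q is F, q is F. ✗
8: not Box q is F, q is F. ✗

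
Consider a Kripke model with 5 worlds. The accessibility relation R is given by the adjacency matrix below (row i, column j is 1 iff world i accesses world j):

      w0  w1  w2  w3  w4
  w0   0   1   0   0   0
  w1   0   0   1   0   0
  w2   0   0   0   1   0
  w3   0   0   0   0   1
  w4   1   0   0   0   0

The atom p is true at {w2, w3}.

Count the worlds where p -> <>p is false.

w0: p is F, <>p is F. ✓
w1: p is F, <>p is T. ✓
w2: p is T, <>p is T. ✓
w3: p is T, <>p is F. ✗
w4: p is F, <>p is F. ✓
Satisfying worlds: {w0, w1, w2, w4}.
So p -> <>p fails at the other 1 world.

1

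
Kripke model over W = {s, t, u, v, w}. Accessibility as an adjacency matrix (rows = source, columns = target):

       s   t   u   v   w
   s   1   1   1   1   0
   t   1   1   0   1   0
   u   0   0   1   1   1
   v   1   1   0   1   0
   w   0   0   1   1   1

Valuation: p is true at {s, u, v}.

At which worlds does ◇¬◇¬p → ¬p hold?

{s, t, u, v, w}

s: ◇¬◇¬p is F, ¬p is F. ✓
t: ◇¬◇¬p is F, ¬p is T. ✓
u: ◇¬◇¬p is F, ¬p is F. ✓
v: ◇¬◇¬p is F, ¬p is F. ✓
w: ◇¬◇¬p is F, ¬p is T. ✓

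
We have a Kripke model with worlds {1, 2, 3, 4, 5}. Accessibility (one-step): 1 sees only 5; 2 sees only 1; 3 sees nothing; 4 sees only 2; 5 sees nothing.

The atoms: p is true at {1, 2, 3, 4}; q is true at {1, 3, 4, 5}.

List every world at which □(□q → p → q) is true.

1: successors {5}; □q → p → q there: 5:T. ✓
2: successors {1}; □q → p → q there: 1:T. ✓
3: no successors, so □(□q → p → q) holds vacuously. ✓
4: successors {2}; □q → p → q there: 2:F. ✗
5: no successors, so □(□q → p → q) holds vacuously. ✓

{1, 2, 3, 5}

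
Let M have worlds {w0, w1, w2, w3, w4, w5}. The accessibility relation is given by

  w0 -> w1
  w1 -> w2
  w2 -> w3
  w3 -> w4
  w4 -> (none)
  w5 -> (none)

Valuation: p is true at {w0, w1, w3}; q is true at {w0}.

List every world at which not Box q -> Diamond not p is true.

w0: not Box q is T, Diamond not p is F. ✗
w1: not Box q is T, Diamond not p is T. ✓
w2: not Box q is T, Diamond not p is F. ✗
w3: not Box q is T, Diamond not p is T. ✓
w4: not Box q is F, Diamond not p is F. ✓
w5: not Box q is F, Diamond not p is F. ✓

{w1, w3, w4, w5}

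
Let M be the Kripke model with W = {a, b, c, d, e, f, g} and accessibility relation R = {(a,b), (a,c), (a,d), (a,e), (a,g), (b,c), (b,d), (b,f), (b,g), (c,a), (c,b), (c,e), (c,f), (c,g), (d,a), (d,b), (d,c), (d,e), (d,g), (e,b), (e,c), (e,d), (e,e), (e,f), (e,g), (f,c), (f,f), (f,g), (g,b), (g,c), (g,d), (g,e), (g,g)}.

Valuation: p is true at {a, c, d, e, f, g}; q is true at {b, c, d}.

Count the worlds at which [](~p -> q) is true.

a: successors {b, c, d, e, g}; ~p -> q there: b:T, c:T, d:T, e:T, g:T. ✓
b: successors {c, d, f, g}; ~p -> q there: c:T, d:T, f:T, g:T. ✓
c: successors {a, b, e, f, g}; ~p -> q there: a:T, b:T, e:T, f:T, g:T. ✓
d: successors {a, b, c, e, g}; ~p -> q there: a:T, b:T, c:T, e:T, g:T. ✓
e: successors {b, c, d, e, f, g}; ~p -> q there: b:T, c:T, d:T, e:T, f:T, g:T. ✓
f: successors {c, f, g}; ~p -> q there: c:T, f:T, g:T. ✓
g: successors {b, c, d, e, g}; ~p -> q there: b:T, c:T, d:T, e:T, g:T. ✓
Satisfying worlds: {a, b, c, d, e, f, g}.

7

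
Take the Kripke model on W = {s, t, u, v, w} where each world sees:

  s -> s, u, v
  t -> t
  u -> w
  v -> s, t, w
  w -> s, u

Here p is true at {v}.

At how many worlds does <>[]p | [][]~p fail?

3

s: <>[]p is F, [][]~p is F. ✗
t: <>[]p is F, [][]~p is T. ✓
u: <>[]p is F, [][]~p is T. ✓
v: <>[]p is F, [][]~p is F. ✗
w: <>[]p is F, [][]~p is F. ✗
Satisfying worlds: {t, u}.
So <>[]p | [][]~p fails at the other 3 worlds.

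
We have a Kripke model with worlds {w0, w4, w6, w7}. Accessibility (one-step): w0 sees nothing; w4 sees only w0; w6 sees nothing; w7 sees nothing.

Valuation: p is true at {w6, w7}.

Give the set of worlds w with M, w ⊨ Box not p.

w0: no successors, so Box not p holds vacuously. ✓
w4: successors {w0}; not p there: w0:T. ✓
w6: no successors, so Box not p holds vacuously. ✓
w7: no successors, so Box not p holds vacuously. ✓

{w0, w4, w6, w7}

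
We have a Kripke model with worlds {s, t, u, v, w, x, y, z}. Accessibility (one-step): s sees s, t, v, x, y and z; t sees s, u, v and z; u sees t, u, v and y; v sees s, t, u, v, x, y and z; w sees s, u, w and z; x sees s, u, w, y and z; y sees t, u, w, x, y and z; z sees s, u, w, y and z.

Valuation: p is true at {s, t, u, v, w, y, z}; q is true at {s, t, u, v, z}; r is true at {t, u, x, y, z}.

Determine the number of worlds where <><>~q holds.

8

s: successors {s, t, v, x, y, z}; <>~q there: s:T, t:F, v:T, x:T, y:T, z:T. ✓
t: successors {s, u, v, z}; <>~q there: s:T, u:T, v:T, z:T. ✓
u: successors {t, u, v, y}; <>~q there: t:F, u:T, v:T, y:T. ✓
v: successors {s, t, u, v, x, y, z}; <>~q there: s:T, t:F, u:T, v:T, x:T, y:T, z:T. ✓
w: successors {s, u, w, z}; <>~q there: s:T, u:T, w:T, z:T. ✓
x: successors {s, u, w, y, z}; <>~q there: s:T, u:T, w:T, y:T, z:T. ✓
y: successors {t, u, w, x, y, z}; <>~q there: t:F, u:T, w:T, x:T, y:T, z:T. ✓
z: successors {s, u, w, y, z}; <>~q there: s:T, u:T, w:T, y:T, z:T. ✓
Satisfying worlds: {s, t, u, v, w, x, y, z}.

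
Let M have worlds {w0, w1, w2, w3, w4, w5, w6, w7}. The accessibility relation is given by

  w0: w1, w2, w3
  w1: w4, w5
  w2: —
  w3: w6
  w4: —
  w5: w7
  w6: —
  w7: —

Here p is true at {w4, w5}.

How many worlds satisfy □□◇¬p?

6

w0: successors {w1, w2, w3}; □◇¬p there: w1:F, w2:T, w3:F. ✗
w1: successors {w4, w5}; □◇¬p there: w4:T, w5:F. ✗
w2: no successors, so □□◇¬p holds vacuously. ✓
w3: successors {w6}; □◇¬p there: w6:T. ✓
w4: no successors, so □□◇¬p holds vacuously. ✓
w5: successors {w7}; □◇¬p there: w7:T. ✓
w6: no successors, so □□◇¬p holds vacuously. ✓
w7: no successors, so □□◇¬p holds vacuously. ✓
Satisfying worlds: {w2, w3, w4, w5, w6, w7}.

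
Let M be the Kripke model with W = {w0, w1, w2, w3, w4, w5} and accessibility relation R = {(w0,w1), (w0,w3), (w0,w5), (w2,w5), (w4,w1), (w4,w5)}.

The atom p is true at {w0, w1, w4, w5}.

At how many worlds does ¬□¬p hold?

w0: □¬p is F. ✓
w1: □¬p is T. ✗
w2: □¬p is F. ✓
w3: □¬p is T. ✗
w4: □¬p is F. ✓
w5: □¬p is T. ✗
Satisfying worlds: {w0, w2, w4}.

3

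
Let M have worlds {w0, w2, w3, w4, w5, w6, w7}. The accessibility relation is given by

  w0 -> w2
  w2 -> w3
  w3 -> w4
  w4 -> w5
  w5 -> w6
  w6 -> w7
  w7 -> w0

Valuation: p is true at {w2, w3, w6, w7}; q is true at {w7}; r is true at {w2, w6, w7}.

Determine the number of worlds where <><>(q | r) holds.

3

w0: successors {w2}; <>(q | r) there: w2:F. ✗
w2: successors {w3}; <>(q | r) there: w3:F. ✗
w3: successors {w4}; <>(q | r) there: w4:F. ✗
w4: successors {w5}; <>(q | r) there: w5:T. ✓
w5: successors {w6}; <>(q | r) there: w6:T. ✓
w6: successors {w7}; <>(q | r) there: w7:F. ✗
w7: successors {w0}; <>(q | r) there: w0:T. ✓
Satisfying worlds: {w4, w5, w7}.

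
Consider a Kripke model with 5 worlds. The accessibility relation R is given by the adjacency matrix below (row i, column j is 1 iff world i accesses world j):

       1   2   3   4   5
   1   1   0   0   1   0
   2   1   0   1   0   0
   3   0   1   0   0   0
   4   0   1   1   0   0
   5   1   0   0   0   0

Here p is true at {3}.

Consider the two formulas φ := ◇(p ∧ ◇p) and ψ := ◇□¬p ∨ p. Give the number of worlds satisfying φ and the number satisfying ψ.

0 and 5

For ◇(p ∧ ◇p):
1: successors {1, 4}; p ∧ ◇p there: 1:F, 4:F. ✗
2: successors {1, 3}; p ∧ ◇p there: 1:F, 3:F. ✗
3: successors {2}; p ∧ ◇p there: 2:F. ✗
4: successors {2, 3}; p ∧ ◇p there: 2:F, 3:F. ✗
5: successors {1}; p ∧ ◇p there: 1:F. ✗
— 0 worlds.
For ◇□¬p ∨ p:
1: ◇□¬p is T, p is F. ✓
2: ◇□¬p is T, p is F. ✓
3: ◇□¬p is F, p is T. ✓
4: ◇□¬p is T, p is F. ✓
5: ◇□¬p is T, p is F. ✓
— 5 worlds.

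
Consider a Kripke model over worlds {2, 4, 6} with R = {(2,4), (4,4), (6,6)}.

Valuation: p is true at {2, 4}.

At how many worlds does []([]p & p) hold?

2: successors {4}; []p & p there: 4:T. ✓
4: successors {4}; []p & p there: 4:T. ✓
6: successors {6}; []p & p there: 6:F. ✗
Satisfying worlds: {2, 4}.

2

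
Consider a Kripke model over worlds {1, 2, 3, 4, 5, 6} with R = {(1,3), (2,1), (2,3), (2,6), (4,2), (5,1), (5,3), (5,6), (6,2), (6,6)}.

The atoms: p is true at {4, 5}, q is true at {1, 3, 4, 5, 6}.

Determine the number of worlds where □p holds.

1: successors {3}; p there: 3:F. ✗
2: successors {1, 3, 6}; p there: 1:F, 3:F, 6:F. ✗
3: no successors, so □p holds vacuously. ✓
4: successors {2}; p there: 2:F. ✗
5: successors {1, 3, 6}; p there: 1:F, 3:F, 6:F. ✗
6: successors {2, 6}; p there: 2:F, 6:F. ✗
Satisfying worlds: {3}.

1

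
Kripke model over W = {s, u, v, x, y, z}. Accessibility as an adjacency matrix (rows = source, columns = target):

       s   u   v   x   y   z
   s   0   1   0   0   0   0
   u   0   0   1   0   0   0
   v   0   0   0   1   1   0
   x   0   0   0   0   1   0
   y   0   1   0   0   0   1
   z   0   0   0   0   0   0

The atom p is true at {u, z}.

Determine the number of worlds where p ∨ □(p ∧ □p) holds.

s: p is F, □(p ∧ □p) is F. ✗
u: p is T, □(p ∧ □p) is F. ✓
v: p is F, □(p ∧ □p) is F. ✗
x: p is F, □(p ∧ □p) is F. ✗
y: p is F, □(p ∧ □p) is F. ✗
z: p is T, □(p ∧ □p) is T. ✓
Satisfying worlds: {u, z}.

2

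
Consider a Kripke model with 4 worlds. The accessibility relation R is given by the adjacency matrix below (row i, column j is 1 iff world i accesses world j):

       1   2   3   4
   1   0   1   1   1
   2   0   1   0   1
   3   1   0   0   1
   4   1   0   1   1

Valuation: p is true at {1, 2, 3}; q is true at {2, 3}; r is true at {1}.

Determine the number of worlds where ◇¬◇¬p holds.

0

1: successors {2, 3, 4}; ¬◇¬p there: 2:F, 3:F, 4:F. ✗
2: successors {2, 4}; ¬◇¬p there: 2:F, 4:F. ✗
3: successors {1, 4}; ¬◇¬p there: 1:F, 4:F. ✗
4: successors {1, 3, 4}; ¬◇¬p there: 1:F, 3:F, 4:F. ✗
Satisfying worlds: ∅.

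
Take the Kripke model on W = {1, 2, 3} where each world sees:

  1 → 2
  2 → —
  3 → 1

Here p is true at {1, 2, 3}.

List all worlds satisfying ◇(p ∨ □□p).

1: successors {2}; p ∨ □□p there: 2:T. ✓
2: no successors, so ◇(p ∨ □□p) fails. ✗
3: successors {1}; p ∨ □□p there: 1:T. ✓

{1, 3}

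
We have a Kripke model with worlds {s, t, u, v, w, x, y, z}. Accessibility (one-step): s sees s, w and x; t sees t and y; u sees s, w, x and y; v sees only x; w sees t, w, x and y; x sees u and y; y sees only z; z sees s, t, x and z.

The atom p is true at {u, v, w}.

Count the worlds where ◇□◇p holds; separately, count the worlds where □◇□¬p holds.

3 and 5

For ◇□◇p:
s: successors {s, w, x}; □◇p there: s:T, w:F, x:F. ✓
t: successors {t, y}; □◇p there: t:F, y:F. ✗
u: successors {s, w, x, y}; □◇p there: s:T, w:F, x:F, y:F. ✓
v: successors {x}; □◇p there: x:F. ✗
w: successors {t, w, x, y}; □◇p there: t:F, w:F, x:F, y:F. ✗
x: successors {u, y}; □◇p there: u:F, y:F. ✗
y: successors {z}; □◇p there: z:F. ✗
z: successors {s, t, x, z}; □◇p there: s:T, t:F, x:F, z:F. ✓
— 3 worlds.
For □◇□¬p:
s: successors {s, w, x}; ◇□¬p there: s:F, w:T, x:T. ✗
t: successors {t, y}; ◇□¬p there: t:T, y:T. ✓
u: successors {s, w, x, y}; ◇□¬p there: s:F, w:T, x:T, y:T. ✗
v: successors {x}; ◇□¬p there: x:T. ✓
w: successors {t, w, x, y}; ◇□¬p there: t:T, w:T, x:T, y:T. ✓
x: successors {u, y}; ◇□¬p there: u:T, y:T. ✓
y: successors {z}; ◇□¬p there: z:T. ✓
z: successors {s, t, x, z}; ◇□¬p there: s:F, t:T, x:T, z:T. ✗
— 5 worlds.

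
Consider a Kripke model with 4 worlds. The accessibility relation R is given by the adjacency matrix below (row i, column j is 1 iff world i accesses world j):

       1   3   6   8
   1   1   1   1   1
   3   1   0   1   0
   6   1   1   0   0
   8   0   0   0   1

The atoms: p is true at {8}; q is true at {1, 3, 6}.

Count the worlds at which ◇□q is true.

3

1: successors {1, 3, 6, 8}; □q there: 1:F, 3:T, 6:T, 8:F. ✓
3: successors {1, 6}; □q there: 1:F, 6:T. ✓
6: successors {1, 3}; □q there: 1:F, 3:T. ✓
8: successors {8}; □q there: 8:F. ✗
Satisfying worlds: {1, 3, 6}.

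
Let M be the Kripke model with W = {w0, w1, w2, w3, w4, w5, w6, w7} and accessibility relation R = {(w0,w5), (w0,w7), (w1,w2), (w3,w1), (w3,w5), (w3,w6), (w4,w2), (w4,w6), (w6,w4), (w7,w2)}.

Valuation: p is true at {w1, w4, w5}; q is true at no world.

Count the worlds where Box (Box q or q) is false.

4

w0: successors {w5, w7}; Box q or q there: w5:T, w7:F. ✗
w1: successors {w2}; Box q or q there: w2:T. ✓
w2: no successors, so Box (Box q or q) holds vacuously. ✓
w3: successors {w1, w5, w6}; Box q or q there: w1:F, w5:T, w6:F. ✗
w4: successors {w2, w6}; Box q or q there: w2:T, w6:F. ✗
w5: no successors, so Box (Box q or q) holds vacuously. ✓
w6: successors {w4}; Box q or q there: w4:F. ✗
w7: successors {w2}; Box q or q there: w2:T. ✓
Satisfying worlds: {w1, w2, w5, w7}.
So Box (Box q or q) fails at the other 4 worlds.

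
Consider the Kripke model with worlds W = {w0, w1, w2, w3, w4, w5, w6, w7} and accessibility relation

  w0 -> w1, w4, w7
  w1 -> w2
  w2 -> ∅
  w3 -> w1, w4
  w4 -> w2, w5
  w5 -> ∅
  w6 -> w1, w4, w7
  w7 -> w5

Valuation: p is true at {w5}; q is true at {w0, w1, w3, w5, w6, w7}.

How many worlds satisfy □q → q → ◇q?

7

w0: □q is F, q → ◇q is T. ✓
w1: □q is F, q → ◇q is F. ✓
w2: □q is T, q → ◇q is T. ✓
w3: □q is F, q → ◇q is T. ✓
w4: □q is F, q → ◇q is T. ✓
w5: □q is T, q → ◇q is F. ✗
w6: □q is F, q → ◇q is T. ✓
w7: □q is T, q → ◇q is T. ✓
Satisfying worlds: {w0, w1, w2, w3, w4, w6, w7}.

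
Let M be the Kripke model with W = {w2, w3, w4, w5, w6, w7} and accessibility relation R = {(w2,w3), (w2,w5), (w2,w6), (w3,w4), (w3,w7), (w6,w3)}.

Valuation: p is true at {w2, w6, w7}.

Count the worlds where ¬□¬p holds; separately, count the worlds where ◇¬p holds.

2 and 3

For ¬□¬p:
w2: □¬p is F. ✓
w3: □¬p is F. ✓
w4: □¬p is T. ✗
w5: □¬p is T. ✗
w6: □¬p is T. ✗
w7: □¬p is T. ✗
— 2 worlds.
For ◇¬p:
w2: successors {w3, w5, w6}; ¬p there: w3:T, w5:T, w6:F. ✓
w3: successors {w4, w7}; ¬p there: w4:T, w7:F. ✓
w4: no successors, so ◇¬p fails. ✗
w5: no successors, so ◇¬p fails. ✗
w6: successors {w3}; ¬p there: w3:T. ✓
w7: no successors, so ◇¬p fails. ✗
— 3 worlds.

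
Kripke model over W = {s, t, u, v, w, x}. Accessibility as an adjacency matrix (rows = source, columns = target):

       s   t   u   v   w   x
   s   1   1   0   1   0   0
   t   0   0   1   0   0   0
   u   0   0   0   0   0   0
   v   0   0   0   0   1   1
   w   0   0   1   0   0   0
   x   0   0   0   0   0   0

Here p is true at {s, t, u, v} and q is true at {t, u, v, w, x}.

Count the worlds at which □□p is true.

s: successors {s, t, v}; □p there: s:T, t:T, v:F. ✗
t: successors {u}; □p there: u:T. ✓
u: no successors, so □□p holds vacuously. ✓
v: successors {w, x}; □p there: w:T, x:T. ✓
w: successors {u}; □p there: u:T. ✓
x: no successors, so □□p holds vacuously. ✓
Satisfying worlds: {t, u, v, w, x}.

5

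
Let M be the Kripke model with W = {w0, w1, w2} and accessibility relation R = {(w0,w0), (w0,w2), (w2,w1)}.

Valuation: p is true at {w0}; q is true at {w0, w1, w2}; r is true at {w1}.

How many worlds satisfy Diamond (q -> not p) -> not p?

w0: Diamond (q -> not p) is T, not p is F. ✗
w1: Diamond (q -> not p) is F, not p is T. ✓
w2: Diamond (q -> not p) is T, not p is T. ✓
Satisfying worlds: {w1, w2}.

2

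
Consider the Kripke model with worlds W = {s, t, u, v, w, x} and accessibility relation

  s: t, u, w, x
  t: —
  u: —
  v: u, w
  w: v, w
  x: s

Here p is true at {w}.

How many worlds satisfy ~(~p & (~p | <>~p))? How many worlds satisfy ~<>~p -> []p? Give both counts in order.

For ~(~p & (~p | <>~p)):
s: ~p & (~p | <>~p) is T. ✗
t: ~p & (~p | <>~p) is T. ✗
u: ~p & (~p | <>~p) is T. ✗
v: ~p & (~p | <>~p) is T. ✗
w: ~p & (~p | <>~p) is F. ✓
x: ~p & (~p | <>~p) is T. ✗
— 1 world.
For ~<>~p -> []p:
s: ~<>~p is F, []p is F. ✓
t: ~<>~p is T, []p is T. ✓
u: ~<>~p is T, []p is T. ✓
v: ~<>~p is F, []p is F. ✓
w: ~<>~p is F, []p is F. ✓
x: ~<>~p is F, []p is F. ✓
— 6 worlds.

1 and 6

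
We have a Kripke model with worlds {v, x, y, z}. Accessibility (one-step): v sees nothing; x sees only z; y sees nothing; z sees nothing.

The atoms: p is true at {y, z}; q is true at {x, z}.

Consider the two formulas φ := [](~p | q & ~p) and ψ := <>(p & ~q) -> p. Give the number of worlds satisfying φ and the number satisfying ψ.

For [](~p | q & ~p):
v: no successors, so [](~p | q & ~p) holds vacuously. ✓
x: successors {z}; ~p | q & ~p there: z:F. ✗
y: no successors, so [](~p | q & ~p) holds vacuously. ✓
z: no successors, so [](~p | q & ~p) holds vacuously. ✓
— 3 worlds.
For <>(p & ~q) -> p:
v: <>(p & ~q) is F, p is F. ✓
x: <>(p & ~q) is F, p is F. ✓
y: <>(p & ~q) is F, p is T. ✓
z: <>(p & ~q) is F, p is T. ✓
— 4 worlds.

3 and 4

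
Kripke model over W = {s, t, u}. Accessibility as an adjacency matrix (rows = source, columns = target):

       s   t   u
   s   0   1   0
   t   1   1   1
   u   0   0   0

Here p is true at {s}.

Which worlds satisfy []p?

{u}

s: successors {t}; p there: t:F. ✗
t: successors {s, t, u}; p there: s:T, t:F, u:F. ✗
u: no successors, so []p holds vacuously. ✓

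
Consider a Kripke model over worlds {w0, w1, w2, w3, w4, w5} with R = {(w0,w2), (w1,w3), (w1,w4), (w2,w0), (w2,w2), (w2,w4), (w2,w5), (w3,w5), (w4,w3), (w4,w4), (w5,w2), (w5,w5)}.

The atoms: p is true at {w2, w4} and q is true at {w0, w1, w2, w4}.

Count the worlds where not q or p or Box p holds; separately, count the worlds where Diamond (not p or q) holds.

For not q or p or Box p:
w0: not q or p is F, Box p is T. ✓
w1: not q or p is F, Box p is F. ✗
w2: not q or p is T, Box p is F. ✓
w3: not q or p is T, Box p is F. ✓
w4: not q or p is T, Box p is F. ✓
w5: not q or p is T, Box p is F. ✓
— 5 worlds.
For Diamond (not p or q):
w0: successors {w2}; not p or q there: w2:T. ✓
w1: successors {w3, w4}; not p or q there: w3:T, w4:T. ✓
w2: successors {w0, w2, w4, w5}; not p or q there: w0:T, w2:T, w4:T, w5:T. ✓
w3: successors {w5}; not p or q there: w5:T. ✓
w4: successors {w3, w4}; not p or q there: w3:T, w4:T. ✓
w5: successors {w2, w5}; not p or q there: w2:T, w5:T. ✓
— 6 worlds.

5 and 6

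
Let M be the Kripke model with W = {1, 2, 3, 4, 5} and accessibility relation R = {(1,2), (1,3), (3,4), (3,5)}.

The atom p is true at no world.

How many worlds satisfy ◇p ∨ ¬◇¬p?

3

1: ◇p is F, ¬◇¬p is F. ✗
2: ◇p is F, ¬◇¬p is T. ✓
3: ◇p is F, ¬◇¬p is F. ✗
4: ◇p is F, ¬◇¬p is T. ✓
5: ◇p is F, ¬◇¬p is T. ✓
Satisfying worlds: {2, 4, 5}.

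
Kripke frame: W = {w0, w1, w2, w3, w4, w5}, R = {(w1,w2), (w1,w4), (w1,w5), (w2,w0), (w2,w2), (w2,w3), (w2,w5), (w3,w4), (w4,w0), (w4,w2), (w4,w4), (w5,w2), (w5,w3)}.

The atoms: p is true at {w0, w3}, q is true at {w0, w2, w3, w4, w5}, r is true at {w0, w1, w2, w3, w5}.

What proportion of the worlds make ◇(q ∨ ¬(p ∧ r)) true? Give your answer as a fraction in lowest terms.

w0: no successors, so ◇(q ∨ ¬(p ∧ r)) fails. ✗
w1: successors {w2, w4, w5}; q ∨ ¬(p ∧ r) there: w2:T, w4:T, w5:T. ✓
w2: successors {w0, w2, w3, w5}; q ∨ ¬(p ∧ r) there: w0:T, w2:T, w3:T, w5:T. ✓
w3: successors {w4}; q ∨ ¬(p ∧ r) there: w4:T. ✓
w4: successors {w0, w2, w4}; q ∨ ¬(p ∧ r) there: w0:T, w2:T, w4:T. ✓
w5: successors {w2, w3}; q ∨ ¬(p ∧ r) there: w2:T, w3:T. ✓
That's 5 of 6 worlds, so 5/6.

5/6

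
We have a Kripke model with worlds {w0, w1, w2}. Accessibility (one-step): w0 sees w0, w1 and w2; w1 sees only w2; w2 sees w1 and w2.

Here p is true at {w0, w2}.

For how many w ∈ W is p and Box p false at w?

w0: p is T, Box p is F. ✗
w1: p is F, Box p is T. ✗
w2: p is T, Box p is F. ✗
Satisfying worlds: ∅.
So p and Box p fails at the other 3 worlds.

3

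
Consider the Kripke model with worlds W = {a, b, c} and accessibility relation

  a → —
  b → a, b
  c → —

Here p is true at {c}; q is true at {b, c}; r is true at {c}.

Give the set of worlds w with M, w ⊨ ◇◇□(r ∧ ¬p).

a: no successors, so ◇◇□(r ∧ ¬p) fails. ✗
b: successors {a, b}; ◇□(r ∧ ¬p) there: a:F, b:T. ✓
c: no successors, so ◇◇□(r ∧ ¬p) fails. ✗

{b}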